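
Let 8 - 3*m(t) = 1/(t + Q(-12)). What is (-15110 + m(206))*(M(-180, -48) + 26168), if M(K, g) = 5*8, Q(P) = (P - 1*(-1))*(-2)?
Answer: -7522727576/19 ≈ -3.9593e+8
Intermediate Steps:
Q(P) = -2 - 2*P (Q(P) = (P + 1)*(-2) = (1 + P)*(-2) = -2 - 2*P)
M(K, g) = 40
m(t) = 8/3 - 1/(3*(22 + t)) (m(t) = 8/3 - 1/(3*(t + (-2 - 2*(-12)))) = 8/3 - 1/(3*(t + (-2 + 24))) = 8/3 - 1/(3*(t + 22)) = 8/3 - 1/(3*(22 + t)))
(-15110 + m(206))*(M(-180, -48) + 26168) = (-15110 + (175 + 8*206)/(3*(22 + 206)))*(40 + 26168) = (-15110 + (⅓)*(175 + 1648)/228)*26208 = (-15110 + (⅓)*(1/228)*1823)*26208 = (-15110 + 1823/684)*26208 = -10333417/684*26208 = -7522727576/19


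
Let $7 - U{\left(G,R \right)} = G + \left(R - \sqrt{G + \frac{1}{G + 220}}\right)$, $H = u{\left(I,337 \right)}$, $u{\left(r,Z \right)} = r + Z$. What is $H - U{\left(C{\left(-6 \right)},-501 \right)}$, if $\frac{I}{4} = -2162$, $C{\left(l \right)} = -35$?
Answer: $-8854 - \frac{i \sqrt{1197690}}{185} \approx -8854.0 - 5.9156 i$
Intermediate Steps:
$I = -8648$ ($I = 4 \left(-2162\right) = -8648$)
$u{\left(r,Z \right)} = Z + r$
$H = -8311$ ($H = 337 - 8648 = -8311$)
$U{\left(G,R \right)} = 7 + \sqrt{G + \frac{1}{220 + G}} - G - R$ ($U{\left(G,R \right)} = 7 - \left(G + \left(R - \sqrt{G + \frac{1}{G + 220}}\right)\right) = 7 - \left(G + \left(R - \sqrt{G + \frac{1}{220 + G}}\right)\right) = 7 - \left(G + R - \sqrt{G + \frac{1}{220 + G}}\right) = 7 + \sqrt{G + \frac{1}{220 + G}} - G - R$)
$H - U{\left(C{\left(-6 \right)},-501 \right)} = -8311 - \left(7 + \sqrt{\frac{1 - 35 \left(220 - 35\right)}{220 - 35}} - -35 - -501\right) = -8311 - \left(7 + \sqrt{\frac{1 - 6475}{185}} + 35 + 501\right) = -8311 - \left(7 + \sqrt{\frac{1}{185} \left(-6474\right)} + 35 + 501\right) = -8311 - \left(7 + \sqrt{- \frac{6474}{185}} + 35 + 501\right) = -8311 - \left(7 + \frac{i \sqrt{1197690}}{185} + 35 + 501\right) = -8311 - \left(543 + \frac{i \sqrt{1197690}}{185}\right) = -8854 - \frac{i \sqrt{1197690}}{185}$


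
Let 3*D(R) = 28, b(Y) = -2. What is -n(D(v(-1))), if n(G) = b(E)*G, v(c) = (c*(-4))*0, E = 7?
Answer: 56/3 ≈ 18.667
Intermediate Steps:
v(c) = 0 (v(c) = -4*c*0 = 0)
D(R) = 28/3 (D(R) = (1/3)*28 = 28/3)
n(G) = -2*G
-n(D(v(-1))) = -(-2)*28/3 = -1*(-56/3) = 56/3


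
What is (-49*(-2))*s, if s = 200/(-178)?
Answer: -9800/89 ≈ -110.11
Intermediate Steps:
s = -100/89 (s = 200*(-1/178) = -100/89 ≈ -1.1236)
(-49*(-2))*s = -49*(-2)*(-100/89) = 98*(-100/89) = -9800/89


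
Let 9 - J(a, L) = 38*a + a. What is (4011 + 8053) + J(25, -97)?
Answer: 11098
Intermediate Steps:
J(a, L) = 9 - 39*a (J(a, L) = 9 - (38*a + a) = 9 - 39*a)
(4011 + 8053) + J(25, -97) = (4011 + 8053) + (9 - 39*25) = 12064 + (9 - 975) = 12064 - 966 = 11098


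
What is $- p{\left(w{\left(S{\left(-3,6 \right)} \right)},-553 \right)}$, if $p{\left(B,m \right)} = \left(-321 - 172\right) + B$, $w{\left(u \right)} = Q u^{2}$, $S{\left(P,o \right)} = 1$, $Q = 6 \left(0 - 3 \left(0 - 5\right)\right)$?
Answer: $403$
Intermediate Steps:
$Q = 90$ ($Q = 6 \left(0 - -15\right) = 6 \left(0 + 15\right) = 6 \cdot 15 = 90$)
$w{\left(u \right)} = 90 u^{2}$
$p{\left(B,m \right)} = -493 + B$
$- p{\left(w{\left(S{\left(-3,6 \right)} \right)},-553 \right)} = - (-493 + 90 \cdot 1^{2}) = - (-493 + 90 \cdot 1) = - (-493 + 90) = \left(-1\right) \left(-403\right) = 403$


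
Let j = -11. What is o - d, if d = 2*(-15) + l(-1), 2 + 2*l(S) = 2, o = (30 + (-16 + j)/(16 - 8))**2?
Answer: 47289/64 ≈ 738.89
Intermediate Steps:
o = 45369/64 (o = (30 + (-16 - 11)/(16 - 8))**2 = (30 - 27/8)**2 = (213/8)**2 = 45369/64 ≈ 708.89)
l(S) = 0 (l(S) = -1 + (1/2)*2 = -1 + 1 = 0)
d = -30 (d = 2*(-15) + 0 = -30 + 0 = -30)
o - d = 45369/64 - 1*(-30) = 45369/64 + 30 = 47289/64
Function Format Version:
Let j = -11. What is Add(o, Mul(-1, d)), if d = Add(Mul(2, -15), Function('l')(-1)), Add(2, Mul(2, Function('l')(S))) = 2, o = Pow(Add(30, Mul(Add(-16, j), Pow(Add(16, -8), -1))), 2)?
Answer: Rational(47289, 64) ≈ 738.89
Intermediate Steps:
o = Rational(45369, 64) (o = Pow(Add(30, Mul(Add(-16, -11), Pow(Add(16, -8), -1))), 2) = Pow(Add(30, Mul(-27, Pow(8, -1))), 2) = Pow(Add(30, Mul(-27, Rational(1, 8))), 2) = Pow(Add(30, Rational(-27, 8)), 2) = Pow(Rational(213, 8), 2) = Rational(45369, 64) ≈ 708.89)
Function('l')(S) = 0 (Function('l')(S) = Add(-1, Mul(Rational(1, 2), 2)) = Add(-1, 1) = 0)
d = -30 (d = Add(Mul(2, -15), 0) = Add(-30, 0) = -30)
Add(o, Mul(-1, d)) = Add(Rational(45369, 64), Mul(-1, -30)) = Add(Rational(45369, 64), 30) = Rational(47289, 64)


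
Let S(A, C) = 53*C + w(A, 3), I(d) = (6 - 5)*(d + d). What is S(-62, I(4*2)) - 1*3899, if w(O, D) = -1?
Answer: -3052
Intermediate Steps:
I(d) = 2*d (I(d) = 1*(2*d) = 2*d)
S(A, C) = -1 + 53*C (S(A, C) = 53*C - 1 = -1 + 53*C)
S(-62, I(4*2)) - 1*3899 = (-1 + 53*(2*(4*2))) - 1*3899 = (-1 + 53*(2*8)) - 3899 = (-1 + 53*16) - 3899 = (-1 + 848) - 3899 = 847 - 3899 = -3052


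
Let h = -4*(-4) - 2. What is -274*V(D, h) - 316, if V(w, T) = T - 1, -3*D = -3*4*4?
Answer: -3878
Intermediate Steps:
D = 16 (D = -(-3*4)*4/3 = -(-4)*4 = -⅓*(-48) = 16)
h = 14 (h = 16 - 2 = 14)
V(w, T) = -1 + T
-274*V(D, h) - 316 = -274*(-1 + 14) - 316 = -274*13 - 316 = -3562 - 316 = -3878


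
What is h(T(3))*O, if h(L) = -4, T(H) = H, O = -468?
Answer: 1872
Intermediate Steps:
h(T(3))*O = -4*(-468) = 1872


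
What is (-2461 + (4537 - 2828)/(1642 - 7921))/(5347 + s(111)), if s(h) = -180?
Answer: -15454328/32443593 ≈ -0.47634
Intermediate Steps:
(-2461 + (4537 - 2828)/(1642 - 7921))/(5347 + s(111)) = (-2461 + (4537 - 2828)/(1642 - 7921))/(5347 - 180) = (-2461 + 1709/(-6279))/5167 = (-2461 + 1709*(-1/6279))*(1/5167) = (-2461 - 1709/6279)*(1/5167) = -15454328/6279*1/5167 = -15454328/32443593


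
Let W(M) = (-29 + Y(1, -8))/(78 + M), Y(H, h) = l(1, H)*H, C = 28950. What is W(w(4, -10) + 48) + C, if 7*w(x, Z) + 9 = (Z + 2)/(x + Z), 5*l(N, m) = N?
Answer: 379676226/13115 ≈ 28950.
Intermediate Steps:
l(N, m) = N/5
Y(H, h) = H/5 (Y(H, h) = ((⅕)*1)*H = H/5)
w(x, Z) = -9/7 + (2 + Z)/(7*(Z + x)) (w(x, Z) = -9/7 + ((Z + 2)/(x + Z))/7 = -9/7 + ((2 + Z)/(Z + x))/7 = -9/7 + (2 + Z)/(7*(Z + x)))
W(M) = -144/(5*(78 + M)) (W(M) = (-29 + (⅕)*1)/(78 + M) = (-29 + ⅕)/(78 + M) = -144/(5*(78 + M)))
W(w(4, -10) + 48) + C = -144/(390 + 5*((2 - 9*4 - 8*(-10))/(7*(-10 + 4)) + 48)) + 28950 = -144/(390 + 5*((⅐)*(2 - 36 + 80)/(-6) + 48)) + 28950 = -144/(390 + 5*((⅐)*(-⅙)*46 + 48)) + 28950 = -144/(390 + 5*(-23/21 + 48)) + 28950 = -144/(390 + 5*(985/21)) + 28950 = -144/(390 + 4925/21) + 28950 = -144/13115/21 + 28950 = -144*21/13115 + 28950 = -3024/13115 + 28950 = 379676226/13115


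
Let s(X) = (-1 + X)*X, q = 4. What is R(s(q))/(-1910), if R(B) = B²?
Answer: -72/955 ≈ -0.075393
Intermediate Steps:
s(X) = X*(-1 + X)
R(s(q))/(-1910) = (4*(-1 + 4))²/(-1910) = (4*3)²*(-1/1910) = 12²*(-1/1910) = 144*(-1/1910) = -72/955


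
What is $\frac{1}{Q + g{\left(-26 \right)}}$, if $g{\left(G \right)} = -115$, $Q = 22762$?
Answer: $\frac{1}{22647} \approx 4.4156 \cdot 10^{-5}$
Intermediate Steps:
$\frac{1}{Q + g{\left(-26 \right)}} = \frac{1}{22762 - 115} = \frac{1}{22647}$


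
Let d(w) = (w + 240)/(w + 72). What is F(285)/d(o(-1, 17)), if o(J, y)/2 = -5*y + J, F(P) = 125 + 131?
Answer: -6400/17 ≈ -376.47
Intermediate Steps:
F(P) = 256
o(J, y) = -10*y + 2*J (o(J, y) = 2*(-5*y + J) = 2*(J - 5*y) = -10*y + 2*J)
d(w) = (240 + w)/(72 + w)
F(285)/d(o(-1, 17)) = 256/(((240 + (-10*17 + 2*(-1)))/(72 + (-10*17 + 2*(-1))))) = 256/(((240 + (-170 - 2))/(72 + (-170 - 2)))) = 256/(((240 - 172)/(72 - 172))) = 256/((68/(-100))) = 256/((-1/100*68)) = 256/(-17/25) = 256*(-25/17) = -6400/17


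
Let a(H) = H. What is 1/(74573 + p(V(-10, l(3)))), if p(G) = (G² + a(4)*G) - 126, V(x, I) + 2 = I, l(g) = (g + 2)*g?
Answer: 1/74668 ≈ 1.3393e-5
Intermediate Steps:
l(g) = g*(2 + g) (l(g) = (2 + g)*g = g*(2 + g))
V(x, I) = -2 + I
p(G) = -126 + G² + 4*G (p(G) = (G² + 4*G) - 126 = -126 + G² + 4*G)
1/(74573 + p(V(-10, l(3)))) = 1/(74573 + (-126 + (-2 + 3*(2 + 3))² + 4*(-2 + 3*(2 + 3)))) = 1/(74573 + (-126 + (-2 + 3*5)² + 4*(-2 + 3*5))) = 1/(74573 + (-126 + (-2 + 15)² + 4*(-2 + 15))) = 1/(74573 + (-126 + 13² + 4*13)) = 1/(74573 + (-126 + 169 + 52)) = 1/(74573 + 95) = 1/74668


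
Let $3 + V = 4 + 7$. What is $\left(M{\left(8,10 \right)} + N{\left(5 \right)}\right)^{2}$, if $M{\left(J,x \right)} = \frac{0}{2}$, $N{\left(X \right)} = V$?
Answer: $64$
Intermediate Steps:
$V = 8$ ($V = -3 + \left(4 + 7\right) = -3 + 11 = 8$)
$N{\left(X \right)} = 8$
$M{\left(J,x \right)} = 0$ ($M{\left(J,x \right)} = 0 \cdot \frac{1}{2} = 0$)
$\left(M{\left(8,10 \right)} + N{\left(5 \right)}\right)^{2} = \left(0 + 8\right)^{2} = 8^{2} = 64$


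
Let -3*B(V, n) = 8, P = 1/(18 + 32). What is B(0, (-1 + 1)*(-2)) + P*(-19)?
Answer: -457/150 ≈ -3.0467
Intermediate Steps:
P = 1/50 ≈ 0.020000
B(V, n) = -8/3 (B(V, n) = -⅓*8 = -8/3)
B(0, (-1 + 1)*(-2)) + P*(-19) = -8/3 + (1/50)*(-19) = -8/3 - 19/50 = -457/150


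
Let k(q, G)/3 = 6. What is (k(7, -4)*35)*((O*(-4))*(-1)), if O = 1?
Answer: 2520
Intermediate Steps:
k(q, G) = 18 (k(q, G) = 3*6 = 18)
(k(7, -4)*35)*((O*(-4))*(-1)) = (18*35)*((1*(-4))*(-1)) = 630*(-4*(-1)) = 630*4 = 2520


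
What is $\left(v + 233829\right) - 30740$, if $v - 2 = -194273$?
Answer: $8818$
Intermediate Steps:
$v = -194271$ ($v = 2 - 194273 = -194271$)
$\left(v + 233829\right) - 30740 = \left(-194271 + 233829\right) - 30740 = 39558 - 30740 = 8818$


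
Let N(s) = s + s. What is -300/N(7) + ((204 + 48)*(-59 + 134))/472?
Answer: 15375/826 ≈ 18.614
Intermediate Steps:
N(s) = 2*s
-300/N(7) + ((204 + 48)*(-59 + 134))/472 = -300/(2*7) + ((204 + 48)*(-59 + 134))/472 = -300/14 + (252*75)*(1/472) = -300*1/14 + 18900*(1/472) = -150/7 + 4725/118 = 15375/826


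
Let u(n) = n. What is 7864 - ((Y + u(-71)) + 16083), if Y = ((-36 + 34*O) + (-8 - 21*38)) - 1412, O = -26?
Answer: -5010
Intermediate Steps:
Y = -3138 (Y = ((-36 + 34*(-26)) + (-8 - 21*38)) - 1412 = ((-36 - 884) + (-8 - 798)) - 1412 = (-920 - 806) - 1412 = -1726 - 1412 = -3138)
7864 - ((Y + u(-71)) + 16083) = 7864 - ((-3138 - 71) + 16083) = 7864 - (-3209 + 16083) = 7864 - 1*12874 = 7864 - 12874 = -5010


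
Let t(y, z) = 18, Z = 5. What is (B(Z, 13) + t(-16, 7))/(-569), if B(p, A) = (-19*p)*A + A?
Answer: 1204/569 ≈ 2.1160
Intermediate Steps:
B(p, A) = A - 19*A*p (B(p, A) = -19*A*p + A = A - 19*A*p)
(B(Z, 13) + t(-16, 7))/(-569) = (13*(1 - 19*5) + 18)/(-569) = (13*(1 - 95) + 18)*(-1/569) = (13*(-94) + 18)*(-1/569) = (-1222 + 18)*(-1/569) = -1204*(-1/569) = 1204/569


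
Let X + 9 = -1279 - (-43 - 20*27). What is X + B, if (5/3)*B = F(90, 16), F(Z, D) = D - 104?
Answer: -3789/5 ≈ -757.80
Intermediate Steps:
F(Z, D) = -104 + D
B = -264/5 (B = 3*(-104 + 16)/5 = (3/5)*(-88) = -264/5 ≈ -52.800)
X = -705 (X = -9 + (-1279 - (-43 - 20*27)) = -9 + (-1279 - (-43 - 540)) = -9 + (-1279 - 1*(-583)) = -9 + (-1279 + 583) = -9 - 696 = -705)
X + B = -705 - 264/5 = -3789/5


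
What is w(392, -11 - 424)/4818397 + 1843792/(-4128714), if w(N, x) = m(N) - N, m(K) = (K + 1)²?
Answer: -4124032274363/9946891575729 ≈ -0.41461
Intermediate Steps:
m(K) = (1 + K)²
w(N, x) = (1 + N)² - N
w(392, -11 - 424)/4818397 + 1843792/(-4128714) = ((1 + 392)² - 1*392)/4818397 + 1843792/(-4128714) = (393² - 392)*(1/4818397) + 1843792*(-1/4128714) = (154449 - 392)*(1/4818397) - 921896/2064357 = 154057*(1/4818397) - 921896/2064357 = 154057/4818397 - 921896/2064357 = -4124032274363/9946891575729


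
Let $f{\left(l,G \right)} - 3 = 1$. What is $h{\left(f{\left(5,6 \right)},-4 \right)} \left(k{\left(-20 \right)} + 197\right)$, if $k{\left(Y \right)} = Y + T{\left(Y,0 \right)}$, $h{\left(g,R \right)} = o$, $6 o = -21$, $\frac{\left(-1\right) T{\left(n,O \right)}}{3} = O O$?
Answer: $- \frac{1239}{2} \approx -619.5$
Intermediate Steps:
$T{\left(n,O \right)} = - 3 O^{2}$ ($T{\left(n,O \right)} = - 3 O O = - 3 O^{2}$)
$f{\left(l,G \right)} = 4$ ($f{\left(l,G \right)} = 3 + 1 = 4$)
$o = - \frac{7}{2}$ ($o = \frac{1}{6} \left(-21\right) = - \frac{7}{2} \approx -3.5$)
$h{\left(g,R \right)} = - \frac{7}{2}$
$k{\left(Y \right)} = Y$ ($k{\left(Y \right)} = Y - 3 \cdot 0^{2} = Y - 0 = Y + 0 = Y$)
$h{\left(f{\left(5,6 \right)},-4 \right)} \left(k{\left(-20 \right)} + 197\right) = - \frac{7 \left(-20 + 197\right)}{2} = \left(- \frac{7}{2}\right) 177 = - \frac{1239}{2}$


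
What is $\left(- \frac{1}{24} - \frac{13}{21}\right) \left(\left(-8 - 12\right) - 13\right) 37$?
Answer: $\frac{45177}{56} \approx 806.73$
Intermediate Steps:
$\left(- \frac{1}{24} - \frac{13}{21}\right) \left(\left(-8 - 12\right) - 13\right) 37 = \left(\left(-1\right) \frac{1}{24} - \frac{13}{21}\right) \left(-20 - 13\right) 37 = \left(- \frac{1}{24} - \frac{13}{21}\right) \left(-33\right) 37 = \left(- \frac{37}{56}\right) \left(-33\right) 37 = \frac{1221}{56} \cdot 37 = \frac{45177}{56}$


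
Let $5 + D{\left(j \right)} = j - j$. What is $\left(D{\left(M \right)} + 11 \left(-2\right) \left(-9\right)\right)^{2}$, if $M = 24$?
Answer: $37249$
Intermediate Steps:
$D{\left(j \right)} = -5$ ($D{\left(j \right)} = -5 + \left(j - j\right) = -5 + 0 = -5$)
$\left(D{\left(M \right)} + 11 \left(-2\right) \left(-9\right)\right)^{2} = \left(-5 + 11 \left(-2\right) \left(-9\right)\right)^{2} = \left(-5 - -198\right)^{2} = \left(-5 + 198\right)^{2} = 193^{2} = 37249$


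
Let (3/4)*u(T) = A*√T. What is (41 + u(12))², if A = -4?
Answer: 6067/3 - 2624*√3/3 ≈ 507.37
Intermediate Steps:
u(T) = -16*√T/3 (u(T) = 4*(-4*√T)/3 = -16*√T/3)
(41 + u(12))² = (41 - 32*√3/3)²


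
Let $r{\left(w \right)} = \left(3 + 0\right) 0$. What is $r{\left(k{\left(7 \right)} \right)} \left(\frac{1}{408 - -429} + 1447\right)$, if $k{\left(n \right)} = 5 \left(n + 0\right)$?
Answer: $0$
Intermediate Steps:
$k{\left(n \right)} = 5 n$
$r{\left(w \right)} = 0$ ($r{\left(w \right)} = 3 \cdot 0 = 0$)
$r{\left(k{\left(7 \right)} \right)} \left(\frac{1}{408 - -429} + 1447\right) = 0 \left(\frac{1}{408 - -429} + 1447\right) = 0 \left(\frac{1}{408 + 429} + 1447\right) = 0 \left(\frac{1}{837} + 1447\right) = 0 \cdot \frac{1211140}{837} = 0$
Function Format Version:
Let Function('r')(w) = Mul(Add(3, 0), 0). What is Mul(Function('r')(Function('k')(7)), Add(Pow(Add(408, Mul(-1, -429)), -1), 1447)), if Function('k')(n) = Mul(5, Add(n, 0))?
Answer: 0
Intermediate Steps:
Function('k')(n) = Mul(5, n)
Function('r')(w) = 0 (Function('r')(w) = Mul(3, 0) = 0)
Mul(Function('r')(Function('k')(7)), Add(Pow(Add(408, Mul(-1, -429)), -1), 1447)) = Mul(0, Add(Pow(Add(408, Mul(-1, -429)), -1), 1447)) = Mul(0, Add(Pow(Add(408, 429), -1), 1447)) = Mul(0, Add(Pow(837, -1), 1447)) = Mul(0, Add(Rational(1, 837), 1447)) = Mul(0, Rational(1211140, 837)) = 0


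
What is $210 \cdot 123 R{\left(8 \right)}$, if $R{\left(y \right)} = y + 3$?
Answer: $284130$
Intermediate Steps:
$R{\left(y \right)} = 3 + y$
$210 \cdot 123 R{\left(8 \right)} = 210 \cdot 123 \left(3 + 8\right) = 25830 \cdot 11 = 284130$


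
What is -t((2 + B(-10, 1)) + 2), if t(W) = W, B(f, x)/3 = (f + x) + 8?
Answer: -1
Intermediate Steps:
B(f, x) = 24 + 3*f + 3*x (B(f, x) = 3*((f + x) + 8) = 3*(8 + f + x) = 24 + 3*f + 3*x)
-t((2 + B(-10, 1)) + 2) = -((2 + (24 + 3*(-10) + 3*1)) + 2) = -((2 + (24 - 30 + 3)) + 2) = -((2 - 3) + 2) = -(-1 + 2) = -1*1 = -1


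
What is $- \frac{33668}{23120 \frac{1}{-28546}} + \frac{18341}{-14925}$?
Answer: $\frac{358594884287}{8626650} \approx 41568.0$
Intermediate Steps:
$- \frac{33668}{23120 \frac{1}{-28546}} + \frac{18341}{-14925} = - \frac{33668}{23120 \left(- \frac{1}{28546}\right)} + 18341 \left(- \frac{1}{14925}\right) = - \frac{33668}{- \frac{11560}{14273}} - \frac{18341}{14925} = \left(-33668\right) \left(- \frac{14273}{11560}\right) - \frac{18341}{14925} = \frac{120135841}{2890} - \frac{18341}{14925} = \frac{358594884287}{8626650}$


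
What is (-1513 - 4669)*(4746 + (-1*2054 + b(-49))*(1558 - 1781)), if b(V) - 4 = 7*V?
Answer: -3328296070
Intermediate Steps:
b(V) = 4 + 7*V
(-1513 - 4669)*(4746 + (-1*2054 + b(-49))*(1558 - 1781)) = (-1513 - 4669)*(4746 + (-1*2054 + (4 + 7*(-49)))*(1558 - 1781)) = -6182*(4746 + (-2054 + (4 - 343))*(-223)) = -6182*(4746 + (-2054 - 339)*(-223)) = -6182*(4746 - 2393*(-223)) = -6182*(4746 + 533639) = -6182*538385 = -3328296070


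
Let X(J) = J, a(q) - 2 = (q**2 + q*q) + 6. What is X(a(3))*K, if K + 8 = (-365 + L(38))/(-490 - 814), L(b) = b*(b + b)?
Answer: -168415/652 ≈ -258.31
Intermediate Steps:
L(b) = 2*b**2 (L(b) = b*(2*b) = 2*b**2)
a(q) = 8 + 2*q**2 (a(q) = 2 + ((q**2 + q*q) + 6) = 2 + ((q**2 + q**2) + 6) = 2 + (2*q**2 + 6) = 2 + (6 + 2*q**2) = 8 + 2*q**2)
K = -12955/1304 (K = -8 + (-365 + 2*38**2)/(-490 - 814) = -8 + (-365 + 2*1444)/(-1304) = -8 + (-365 + 2888)*(-1/1304) = -8 + 2523*(-1/1304) = -8 - 2523/1304 = -12955/1304 ≈ -9.9348)
X(a(3))*K = (8 + 2*3**2)*(-12955/1304) = (8 + 2*9)*(-12955/1304) = (8 + 18)*(-12955/1304) = 26*(-12955/1304) = -168415/652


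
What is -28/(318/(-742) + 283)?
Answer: -98/989 ≈ -0.099090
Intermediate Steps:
-28/(318/(-742) + 283) = -28/(318*(-1/742) + 283) = -28/(-3/7 + 283) = -28/(1978/7) = (7/1978)*(-28) = -98/989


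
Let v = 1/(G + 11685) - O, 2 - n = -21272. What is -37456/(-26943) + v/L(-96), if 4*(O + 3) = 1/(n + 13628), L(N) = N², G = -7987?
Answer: 4244176863935665/3052223551512576 ≈ 1.3905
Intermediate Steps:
n = 21274 (n = 2 - 1*(-21272) = 2 + 21272 = 21274)
O = -418823/139608 (O = -3 + 1/(4*(21274 + 13628)) = -3 + (¼)/34902 = -3 + (¼)*(1/34902) = -3 + 1/139608 = -418823/139608 ≈ -3.0000)
v = 774473531/258135192 (v = 1/(-7987 + 11685) - 1*(-418823/139608) = 1/3698 + 418823/139608 = 774473531/258135192 ≈ 3.0003)
-37456/(-26943) + v/L(-96) = -37456/(-26943) + 774473531/(258135192*((-96)²)) = -37456*(-1/26943) + (774473531/258135192)/9216 = 37456/26943 + (774473531/258135192)*(1/9216) = 37456/26943 + 774473531/2378973929472 = 4244176863935665/3052223551512576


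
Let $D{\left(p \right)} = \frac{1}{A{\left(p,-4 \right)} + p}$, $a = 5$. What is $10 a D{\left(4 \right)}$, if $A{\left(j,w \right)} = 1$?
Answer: $10$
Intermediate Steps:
$D{\left(p \right)} = \frac{1}{1 + p}$
$10 a D{\left(4 \right)} = \frac{10 \cdot 5}{1 + 4} = \frac{50}{5} = 50 \cdot \frac{1}{5} = 10$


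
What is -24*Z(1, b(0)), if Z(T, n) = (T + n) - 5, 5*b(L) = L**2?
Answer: 96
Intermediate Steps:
b(L) = L**2/5
Z(T, n) = -5 + T + n
-24*Z(1, b(0)) = -24*(-5 + 1 + (1/5)*0**2) = -24*(-5 + 1 + (1/5)*0) = -24*(-5 + 1 + 0) = -24*(-4) = 96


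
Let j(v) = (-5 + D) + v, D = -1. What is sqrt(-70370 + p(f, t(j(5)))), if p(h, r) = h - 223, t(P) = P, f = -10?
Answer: I*sqrt(70603) ≈ 265.71*I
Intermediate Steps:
j(v) = -6 + v (j(v) = (-5 - 1) + v = -6 + v)
p(h, r) = -223 + h
sqrt(-70370 + p(f, t(j(5)))) = sqrt(-70370 + (-223 - 10)) = sqrt(-70370 - 233) = sqrt(-70603) = I*sqrt(70603)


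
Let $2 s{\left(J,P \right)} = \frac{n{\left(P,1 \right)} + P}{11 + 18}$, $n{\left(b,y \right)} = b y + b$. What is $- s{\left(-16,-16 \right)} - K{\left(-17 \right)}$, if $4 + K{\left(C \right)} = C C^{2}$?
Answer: $\frac{142617}{29} \approx 4917.8$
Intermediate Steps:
$n{\left(b,y \right)} = b + b y$
$s{\left(J,P \right)} = \frac{3 P}{58}$ ($s{\left(J,P \right)} = \frac{\left(P \left(1 + 1\right) + P\right) \frac{1}{11 + 18}}{2} = \frac{\left(P 2 + P\right) \frac{1}{29}}{2} = \frac{\left(2 P + P\right) \frac{1}{29}}{2} = \frac{3 P \frac{1}{29}}{2} = \frac{\frac{3}{29} P}{2} = \frac{3 P}{58}$)
$K{\left(C \right)} = -4 + C^{3}$ ($K{\left(C \right)} = -4 + C C^{2} = -4 + C^{3}$)
$- s{\left(-16,-16 \right)} - K{\left(-17 \right)} = - \frac{3 \left(-16\right)}{58} - \left(-4 + \left(-17\right)^{3}\right) = \left(-1\right) \left(- \frac{24}{29}\right) - \left(-4 - 4913\right) = \frac{24}{29} - -4917 = \frac{24}{29} + 4917 = \frac{142617}{29}$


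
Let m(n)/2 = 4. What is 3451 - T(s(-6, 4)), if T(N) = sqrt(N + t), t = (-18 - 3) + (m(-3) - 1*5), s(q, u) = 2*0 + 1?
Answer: 3451 - I*sqrt(17) ≈ 3451.0 - 4.1231*I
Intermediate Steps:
m(n) = 8 (m(n) = 2*4 = 8)
s(q, u) = 1 (s(q, u) = 0 + 1 = 1)
t = -18 (t = (-18 - 3) + (8 - 1*5) = -21 + (8 - 5) = -21 + 3 = -18)
T(N) = sqrt(-18 + N) (T(N) = sqrt(N - 18) = sqrt(-18 + N))
3451 - T(s(-6, 4)) = 3451 - sqrt(-18 + 1) = 3451 - sqrt(-17) = 3451 - I*sqrt(17)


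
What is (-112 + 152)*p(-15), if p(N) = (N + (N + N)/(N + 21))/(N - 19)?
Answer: 400/17 ≈ 23.529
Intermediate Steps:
p(N) = (N + 2*N/(21 + N))/(-19 + N) (p(N) = (N + (2*N)/(21 + N))/(-19 + N) = (N + 2*N/(21 + N))/(-19 + N))
(-112 + 152)*p(-15) = (-112 + 152)*(-15*(23 - 15)/(-399 + (-15)**2 + 2*(-15))) = 40*(-15*8/(-399 + 225 - 30)) = 40*(-15*8/(-204)) = 40*(-15*(-1/204)*8) = 40*(10/17) = 400/17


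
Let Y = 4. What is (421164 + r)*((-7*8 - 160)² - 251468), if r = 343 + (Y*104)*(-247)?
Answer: -65284849060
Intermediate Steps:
r = -102409 (r = 343 + (4*104)*(-247) = 343 + 416*(-247) = 343 - 102752 = -102409)
(421164 + r)*((-7*8 - 160)² - 251468) = (421164 - 102409)*((-7*8 - 160)² - 251468) = 318755*((-56 - 160)² - 251468) = 318755*((-216)² - 251468) = 318755*(46656 - 251468) = 318755*(-204812) = -65284849060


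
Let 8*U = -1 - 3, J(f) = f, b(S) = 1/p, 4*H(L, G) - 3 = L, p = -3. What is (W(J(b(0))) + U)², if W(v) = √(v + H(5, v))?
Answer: 23/12 - √15/3 ≈ 0.62567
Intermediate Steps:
H(L, G) = ¾ + L/4
b(S) = -⅓ (b(S) = 1/(-3) = -⅓)
W(v) = √(2 + v) (W(v) = √(v + (¾ + (¼)*5)) = √(v + (¾ + 5/4)) = √(v + 2) = √(2 + v))
U = -½ (U = (-1 - 3)/8 = (⅛)*(-4) = -½ ≈ -0.50000)
(W(J(b(0))) + U)² = (√(2 - ⅓) - ½)² = (√(5/3) - ½)² = (√15/3 - ½)² = (-½ + √15/3)²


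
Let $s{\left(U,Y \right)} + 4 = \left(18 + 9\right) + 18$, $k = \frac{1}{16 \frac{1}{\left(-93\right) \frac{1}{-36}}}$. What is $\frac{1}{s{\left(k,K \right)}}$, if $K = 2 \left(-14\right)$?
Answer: $\frac{1}{41} \approx 0.02439$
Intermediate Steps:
$k = \frac{31}{192}$ ($k = \frac{1}{16 \frac{1}{\left(-93\right) \left(- \frac{1}{36}\right)}} = \frac{1}{16 \frac{1}{\frac{31}{12}}} = \frac{1}{16 \cdot \frac{12}{31}} = \frac{1}{\frac{192}{31}} = \frac{31}{192} \approx 0.16146$)
$K = -28$
$s{\left(U,Y \right)} = 41$ ($s{\left(U,Y \right)} = -4 + \left(\left(18 + 9\right) + 18\right) = -4 + \left(27 + 18\right) = -4 + 45 = 41$)
$\frac{1}{s{\left(k,K \right)}} = \frac{1}{41}$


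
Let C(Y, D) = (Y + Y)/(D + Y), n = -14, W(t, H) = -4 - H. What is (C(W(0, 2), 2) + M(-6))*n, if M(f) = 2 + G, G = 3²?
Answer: -196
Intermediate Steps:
C(Y, D) = 2*Y/(D + Y) (C(Y, D) = (2*Y)/(D + Y) = 2*Y/(D + Y))
G = 9
M(f) = 11 (M(f) = 2 + 9 = 11)
(C(W(0, 2), 2) + M(-6))*n = (2*(-4 - 1*2)/(2 + (-4 - 1*2)) + 11)*(-14) = (2*(-4 - 2)/(2 + (-4 - 2)) + 11)*(-14) = (2*(-6)/(2 - 6) + 11)*(-14) = (2*(-6)/(-4) + 11)*(-14) = (2*(-6)*(-¼) + 11)*(-14) = (3 + 11)*(-14) = 14*(-14) = -196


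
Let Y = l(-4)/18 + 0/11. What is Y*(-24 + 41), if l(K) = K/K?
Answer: 17/18 ≈ 0.94444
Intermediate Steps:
l(K) = 1
Y = 1/18 (Y = 1/18 + 0/11 = 1*(1/18) + 0*(1/11) = 1/18 + 0 = 1/18 ≈ 0.055556)
Y*(-24 + 41) = (-24 + 41)/18 = (1/18)*17 = 17/18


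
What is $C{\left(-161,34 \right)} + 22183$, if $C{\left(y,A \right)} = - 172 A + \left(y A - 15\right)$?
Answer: $10846$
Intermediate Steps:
$C{\left(y,A \right)} = -15 - 172 A + A y$ ($C{\left(y,A \right)} = - 172 A + \left(A y - 15\right) = - 172 A + \left(-15 + A y\right) = -15 - 172 A + A y$)
$C{\left(-161,34 \right)} + 22183 = \left(-15 - 5848 + 34 \left(-161\right)\right) + 22183 = \left(-15 - 5848 - 5474\right) + 22183 = -11337 + 22183 = 10846$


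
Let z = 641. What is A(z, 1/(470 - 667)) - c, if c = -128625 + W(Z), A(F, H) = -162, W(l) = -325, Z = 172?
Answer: 128788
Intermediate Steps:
c = -128950 (c = -128625 - 325 = -128950)
A(z, 1/(470 - 667)) - c = -162 - 1*(-128950) = -162 + 128950 = 128788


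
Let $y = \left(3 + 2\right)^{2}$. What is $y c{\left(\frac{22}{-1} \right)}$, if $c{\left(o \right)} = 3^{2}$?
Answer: $225$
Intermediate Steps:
$c{\left(o \right)} = 9$
$y = 25$ ($y = 5^{2} = 25$)
$y c{\left(\frac{22}{-1} \right)} = 25 \cdot 9 = 225$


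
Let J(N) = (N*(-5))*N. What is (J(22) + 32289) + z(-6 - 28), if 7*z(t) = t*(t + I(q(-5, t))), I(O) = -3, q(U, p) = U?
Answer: 210341/7 ≈ 30049.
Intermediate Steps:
J(N) = -5*N² (J(N) = (-5*N)*N = -5*N²)
z(t) = t*(-3 + t)/7 (z(t) = (t*(t - 3))/7 = (t*(-3 + t))/7 = t*(-3 + t)/7)
(J(22) + 32289) + z(-6 - 28) = (-5*22² + 32289) + (-6 - 28)*(-3 + (-6 - 28))/7 = (-5*484 + 32289) + (⅐)*(-34)*(-3 - 34) = (-2420 + 32289) + (⅐)*(-34)*(-37) = 29869 + 1258/7 = 210341/7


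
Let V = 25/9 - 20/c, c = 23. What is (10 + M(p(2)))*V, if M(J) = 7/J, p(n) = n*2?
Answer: 18565/828 ≈ 22.422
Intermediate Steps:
p(n) = 2*n
V = 395/207 (V = 25/9 - 20/23 = 395/207 ≈ 1.9082)
(10 + M(p(2)))*V = (10 + 7/((2*2)))*(395/207) = (10 + 7/4)*(395/207) = (47/4)*(395/207) = 18565/828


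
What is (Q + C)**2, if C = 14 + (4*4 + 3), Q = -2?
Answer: 961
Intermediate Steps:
C = 33 (C = 14 + (16 + 3) = 14 + 19 = 33)
(Q + C)**2 = (-2 + 33)**2 = 31**2 = 961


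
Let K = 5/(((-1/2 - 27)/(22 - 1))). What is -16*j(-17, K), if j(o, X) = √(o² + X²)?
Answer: -16*√36733/11 ≈ -278.78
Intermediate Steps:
K = -42/11 (K = 5/(((-1*½ - 27)/21)) = 5/(((-½ - 27)*(1/21))) = 5/((-55/2*1/21)) = 5/(-55/42) = 5*(-42/55) = -42/11 ≈ -3.8182)
j(o, X) = √(X² + o²)
-16*j(-17, K) = -16*√((-42/11)² + (-17)²) = -16*√(1764/121 + 289) = -16*√36733/11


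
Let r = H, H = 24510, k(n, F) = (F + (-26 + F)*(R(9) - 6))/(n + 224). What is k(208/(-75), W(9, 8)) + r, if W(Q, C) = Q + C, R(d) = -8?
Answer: 406680645/16592 ≈ 24511.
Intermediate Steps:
W(Q, C) = C + Q
k(n, F) = (364 - 13*F)/(224 + n) (k(n, F) = (F + (-26 + F)*(-8 - 6))/(n + 224) = (F + (-26 + F)*(-14))/(224 + n) = (F + (364 - 14*F))/(224 + n) = (364 - 13*F)/(224 + n))
r = 24510
k(208/(-75), W(9, 8)) + r = 13*(28 - (8 + 9))/(224 + 208/(-75)) + 24510 = 13*(28 - 1*17)/(224 + 208*(-1/75)) + 24510 = 13*(28 - 17)/(224 - 208/75) + 24510 = 13*11/(16592/75) + 24510 = 13*(75/16592)*11 + 24510 = 10725/16592 + 24510 = 406680645/16592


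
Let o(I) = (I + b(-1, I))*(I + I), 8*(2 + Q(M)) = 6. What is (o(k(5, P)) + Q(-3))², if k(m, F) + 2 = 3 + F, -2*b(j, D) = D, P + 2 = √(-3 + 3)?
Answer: 1/16 ≈ 0.062500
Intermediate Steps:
Q(M) = -5/4 (Q(M) = -2 + (⅛)*6 = -2 + ¾ = -5/4)
P = -2 (P = -2 + √(-3 + 3) = -2 + √0 = -2 + 0 = -2)
b(j, D) = -D/2
k(m, F) = 1 + F (k(m, F) = -2 + (3 + F) = 1 + F)
o(I) = I² (o(I) = (I - I/2)*(I + I) = (I/2)*(2*I) = I²)
(o(k(5, P)) + Q(-3))² = ((1 - 2)² - 5/4)² = ((-1)² - 5/4)² = (1 - 5/4)² = (-¼)² = 1/16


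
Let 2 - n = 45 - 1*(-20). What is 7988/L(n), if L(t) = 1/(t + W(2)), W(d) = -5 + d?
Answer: -527208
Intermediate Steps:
n = -63 (n = 2 - (45 - 1*(-20)) = 2 - (45 + 20) = 2 - 1*65 = 2 - 65 = -63)
L(t) = 1/(-3 + t) (L(t) = 1/(t + (-5 + 2)) = 1/(t - 3) = 1/(-3 + t))
7988/L(n) = 7988/(1/(-3 - 63)) = 7988/(1/(-66)) = 7988/(-1/66) = 7988*(-66) = -527208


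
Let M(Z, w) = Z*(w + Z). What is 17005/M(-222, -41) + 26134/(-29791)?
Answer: -1019263769/1739377326 ≈ -0.58599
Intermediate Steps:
M(Z, w) = Z*(Z + w)
17005/M(-222, -41) + 26134/(-29791) = 17005/((-222*(-222 - 41))) + 26134/(-29791) = 17005/((-222*(-263))) + 26134*(-1/29791) = 17005/58386 - 26134/29791 = -1019263769/1739377326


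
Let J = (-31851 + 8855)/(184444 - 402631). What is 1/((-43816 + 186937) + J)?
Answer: 218187/31227164623 ≈ 6.9871e-6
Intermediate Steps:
J = 22996/218187 (J = -22996/(-218187) = -22996*(-1/218187) = 22996/218187 ≈ 0.10540)
1/((-43816 + 186937) + J) = 1/((-43816 + 186937) + 22996/218187) = 1/(143121 + 22996/218187) = 1/(31227164623/218187) = 218187/31227164623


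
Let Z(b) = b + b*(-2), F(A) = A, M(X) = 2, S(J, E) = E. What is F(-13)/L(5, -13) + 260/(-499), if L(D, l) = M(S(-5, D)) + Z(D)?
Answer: 5707/1497 ≈ 3.8123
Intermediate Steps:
Z(b) = -b (Z(b) = b - 2*b = -b)
L(D, l) = 2 - D
F(-13)/L(5, -13) + 260/(-499) = -13/(2 - 1*5) + 260/(-499) = -13/(2 - 5) + 260*(-1/499) = -13/(-3) - 260/499 = -13*(-1/3) - 260/499 = 13/3 - 260/499 = 5707/1497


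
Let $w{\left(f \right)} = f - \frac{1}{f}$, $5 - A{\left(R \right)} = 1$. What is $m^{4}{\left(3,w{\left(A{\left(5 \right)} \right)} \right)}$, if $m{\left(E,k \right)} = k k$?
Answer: $\frac{2562890625}{65536} \approx 39107.0$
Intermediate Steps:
$A{\left(R \right)} = 4$ ($A{\left(R \right)} = 5 - 1 = 4$)
$m{\left(E,k \right)} = k^{2}$
$m^{4}{\left(3,w{\left(A{\left(5 \right)} \right)} \right)} = \left(\left(4 - \frac{1}{4}\right)^{2}\right)^{4} = \left(\left(\frac{15}{4}\right)^{2}\right)^{4} = \left(\frac{225}{16}\right)^{4} = \frac{2562890625}{65536}$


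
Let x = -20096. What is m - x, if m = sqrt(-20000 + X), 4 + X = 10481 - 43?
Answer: 20096 + I*sqrt(9566) ≈ 20096.0 + 97.806*I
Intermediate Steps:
X = 10434 (X = -4 + (10481 - 43) = -4 + 10438 = 10434)
m = I*sqrt(9566) (m = sqrt(-20000 + 10434) = sqrt(-9566) = I*sqrt(9566) ≈ 97.806*I)
m - x = I*sqrt(9566) - 1*(-20096) = I*sqrt(9566) + 20096 = 20096 + I*sqrt(9566)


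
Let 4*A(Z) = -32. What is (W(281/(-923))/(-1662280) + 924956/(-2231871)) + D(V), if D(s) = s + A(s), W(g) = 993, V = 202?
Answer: 718199185913137/3709994525880 ≈ 193.58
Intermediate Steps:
A(Z) = -8 (A(Z) = (¼)*(-32) = -8)
D(s) = -8 + s (D(s) = s - 8 = -8 + s)
(W(281/(-923))/(-1662280) + 924956/(-2231871)) + D(V) = (993/(-1662280) + 924956/(-2231871)) + (-8 + 202) = (993*(-1/1662280) + 924956*(-1/2231871)) + 194 = (-993/1662280 - 924956/2231871) + 194 = -1539752107583/3709994525880 + 194 = 718199185913137/3709994525880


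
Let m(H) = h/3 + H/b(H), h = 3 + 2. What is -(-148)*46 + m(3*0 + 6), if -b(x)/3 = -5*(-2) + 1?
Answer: 224713/33 ≈ 6809.5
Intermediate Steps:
b(x) = -33 (b(x) = -3*(-5*(-2) + 1) = -3*(10 + 1) = -3*11 = -33)
h = 5
m(H) = 5/3 - H/33 (m(H) = 5/3 + H/(-33) = 5*(⅓) + H*(-1/33) = 5/3 - H/33)
-(-148)*46 + m(3*0 + 6) = -(-148)*46 + (5/3 - (3*0 + 6)/33) = -148*(-46) + (5/3 - (0 + 6)/33) = 6808 + (5/3 - 1/33*6) = 6808 + (5/3 - 2/11) = 6808 + 49/33 = 224713/33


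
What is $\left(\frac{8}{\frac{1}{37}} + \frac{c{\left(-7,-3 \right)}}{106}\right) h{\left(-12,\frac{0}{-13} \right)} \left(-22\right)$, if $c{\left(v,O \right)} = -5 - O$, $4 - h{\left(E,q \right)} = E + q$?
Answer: $- \frac{5521824}{53} \approx -1.0419 \cdot 10^{5}$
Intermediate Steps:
$h{\left(E,q \right)} = 4 - E - q$ ($h{\left(E,q \right)} = 4 - \left(E + q\right) = 4 - E - q$)
$\left(\frac{8}{\frac{1}{37}} + \frac{c{\left(-7,-3 \right)}}{106}\right) h{\left(-12,\frac{0}{-13} \right)} \left(-22\right) = \left(\frac{8}{\frac{1}{37}} + \frac{-5 - -3}{106}\right) \left(4 - -12 - \frac{0}{-13}\right) \left(-22\right) = \left(8 \frac{1}{\frac{1}{37}} + \left(-5 + 3\right) \frac{1}{106}\right) \left(4 + 12 - 0 \left(- \frac{1}{13}\right)\right) \left(-22\right) = \left(8 \cdot 37 - \frac{1}{53}\right) \left(4 + 12 - 0\right) \left(-22\right) = \left(296 - \frac{1}{53}\right) \left(4 + 12 + 0\right) \left(-22\right) = \frac{15687}{53} \cdot 16 \left(-22\right) = \frac{250992}{53} \left(-22\right) = - \frac{5521824}{53}$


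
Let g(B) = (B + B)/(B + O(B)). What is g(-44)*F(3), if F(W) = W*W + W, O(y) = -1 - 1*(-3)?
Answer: 176/7 ≈ 25.143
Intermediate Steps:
O(y) = 2 (O(y) = -1 + 3 = 2)
g(B) = 2*B/(2 + B) (g(B) = (B + B)/(B + 2) = (2*B)/(2 + B) = 2*B/(2 + B))
F(W) = W + W² (F(W) = W² + W = W + W²)
g(-44)*F(3) = (2*(-44)/(2 - 44))*(3*(1 + 3)) = (2*(-44)/(-42))*(3*4) = (2*(-44)*(-1/42))*12 = (44/21)*12 = 176/7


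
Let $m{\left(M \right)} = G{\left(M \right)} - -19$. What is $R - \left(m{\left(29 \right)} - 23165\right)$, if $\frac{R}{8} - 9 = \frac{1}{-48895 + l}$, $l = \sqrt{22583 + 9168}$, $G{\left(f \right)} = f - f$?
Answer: $\frac{27753511586286}{1195344637} - \frac{4 \sqrt{31751}}{1195344637} \approx 23218.0$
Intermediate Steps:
$G{\left(f \right)} = 0$
$l = \sqrt{31751} \approx 178.19$
$m{\left(M \right)} = 19$ ($m{\left(M \right)} = 0 - -19 = 0 + 19 = 19$)
$R = 72 + \frac{8}{-48895 + \sqrt{31751}} \approx 72.0$
$R - \left(m{\left(29 \right)} - 23165\right) = \left(\frac{86064618284}{1195344637} - \frac{4 \sqrt{31751}}{1195344637}\right) - \left(19 - 23165\right) = \left(\frac{86064618284}{1195344637} - \frac{4 \sqrt{31751}}{1195344637}\right) - -23146 = \left(\frac{86064618284}{1195344637} - \frac{4 \sqrt{31751}}{1195344637}\right) + 23146 = \frac{27753511586286}{1195344637} - \frac{4 \sqrt{31751}}{1195344637}$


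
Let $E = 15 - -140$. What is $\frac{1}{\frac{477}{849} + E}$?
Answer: $\frac{283}{44024} \approx 0.0064283$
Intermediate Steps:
$E = 155$ ($E = 15 + 140 = 155$)
$\frac{1}{\frac{477}{849} + E} = \frac{1}{\frac{477}{849} + 155} = \frac{1}{477 \cdot \frac{1}{849} + 155} = \frac{1}{\frac{159}{283} + 155} = \frac{1}{\frac{44024}{283}} = \frac{283}{44024}$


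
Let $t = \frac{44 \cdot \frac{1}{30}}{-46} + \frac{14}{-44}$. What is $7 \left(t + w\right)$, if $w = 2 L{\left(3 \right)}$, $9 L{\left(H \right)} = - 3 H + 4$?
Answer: $- \frac{232897}{22770} \approx -10.228$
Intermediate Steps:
$L{\left(H \right)} = \frac{4}{9} - \frac{H}{3}$ ($L{\left(H \right)} = \frac{- 3 H + 4}{9} = \frac{4 - 3 H}{9} = \frac{4}{9} - \frac{H}{3}$)
$w = - \frac{10}{9}$ ($w = 2 \left(\frac{4}{9} - 1\right) = 2 \left(- \frac{5}{9}\right) = - \frac{10}{9} \approx -1.1111$)
$t = - \frac{2657}{7590}$ ($t = 44 \cdot \frac{1}{30} \left(- \frac{1}{46}\right) + 14 \left(- \frac{1}{44}\right) = \frac{22}{15} \left(- \frac{1}{46}\right) - \frac{7}{22} = - \frac{11}{345} - \frac{7}{22} = - \frac{2657}{7590} \approx -0.35007$)
$7 \left(t + w\right) = 7 \left(- \frac{2657}{7590} - \frac{10}{9}\right) = 7 \left(- \frac{33271}{22770}\right) = - \frac{232897}{22770}$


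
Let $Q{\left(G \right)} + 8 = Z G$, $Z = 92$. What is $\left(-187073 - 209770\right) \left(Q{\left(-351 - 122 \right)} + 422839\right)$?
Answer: $-150528502545$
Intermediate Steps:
$Q{\left(G \right)} = -8 + 92 G$
$\left(-187073 - 209770\right) \left(Q{\left(-351 - 122 \right)} + 422839\right) = \left(-187073 - 209770\right) \left(\left(-8 + 92 \left(-351 - 122\right)\right) + 422839\right) = - 396843 \left(\left(-8 + 92 \left(-351 - 122\right)\right) + 422839\right) = - 396843 \left(\left(-8 + 92 \left(-473\right)\right) + 422839\right) = - 396843 \left(\left(-8 - 43516\right) + 422839\right) = - 396843 \left(-43524 + 422839\right) = \left(-396843\right) 379315 = -150528502545$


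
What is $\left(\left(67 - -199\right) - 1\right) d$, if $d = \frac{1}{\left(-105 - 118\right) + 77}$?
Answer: $- \frac{265}{146} \approx -1.8151$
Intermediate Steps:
$d = - \frac{1}{146}$ ($d = \frac{1}{-223 + 77} = \frac{1}{-146} = - \frac{1}{146} \approx -0.0068493$)
$\left(\left(67 - -199\right) - 1\right) d = \left(\left(67 - -199\right) - 1\right) \left(- \frac{1}{146}\right) = \left(\left(67 + 199\right) - 1\right) \left(- \frac{1}{146}\right) = \left(266 - 1\right) \left(- \frac{1}{146}\right) = 265 \left(- \frac{1}{146}\right) = - \frac{265}{146}$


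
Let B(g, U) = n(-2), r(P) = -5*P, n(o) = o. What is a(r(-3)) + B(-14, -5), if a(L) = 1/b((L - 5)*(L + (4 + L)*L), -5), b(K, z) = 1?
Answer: -1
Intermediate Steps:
B(g, U) = -2
a(L) = 1 (a(L) = 1/1 = 1)
a(r(-3)) + B(-14, -5) = 1 - 2 = -1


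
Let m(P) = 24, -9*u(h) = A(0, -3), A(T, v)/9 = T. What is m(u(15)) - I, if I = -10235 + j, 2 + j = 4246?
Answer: 6015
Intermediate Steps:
A(T, v) = 9*T
j = 4244 (j = -2 + 4246 = 4244)
u(h) = 0 (u(h) = -0 = -⅑*0 = 0)
I = -5991 (I = -10235 + 4244 = -5991)
m(u(15)) - I = 24 - 1*(-5991) = 24 + 5991 = 6015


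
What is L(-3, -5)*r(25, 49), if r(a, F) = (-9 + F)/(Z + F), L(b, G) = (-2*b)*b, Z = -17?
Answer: -45/2 ≈ -22.500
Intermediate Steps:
L(b, G) = -2*b²
r(a, F) = (-9 + F)/(-17 + F)
L(-3, -5)*r(25, 49) = (-2*(-3)²)*((-9 + 49)/(-17 + 49)) = (-2*9)*(40/32) = -9*40/16 = -18*5/4 = -45/2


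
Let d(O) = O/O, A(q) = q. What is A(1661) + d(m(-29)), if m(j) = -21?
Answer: 1662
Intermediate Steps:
d(O) = 1
A(1661) + d(m(-29)) = 1661 + 1 = 1662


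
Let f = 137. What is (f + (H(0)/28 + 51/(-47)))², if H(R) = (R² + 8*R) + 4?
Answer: 2003726169/108241 ≈ 18512.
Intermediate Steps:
H(R) = 4 + R² + 8*R
(f + (H(0)/28 + 51/(-47)))² = (137 + ((4 + 0² + 8*0)/28 + 51/(-47)))² = (137 + ((4 + 0 + 0)*(1/28) + 51*(-1/47)))² = (137 + (4*(1/28) - 51/47))² = (137 + (⅐ - 51/47))² = (137 - 310/329)² = (44763/329)² = 2003726169/108241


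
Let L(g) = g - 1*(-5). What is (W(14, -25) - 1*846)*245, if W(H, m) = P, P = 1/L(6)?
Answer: -2279725/11 ≈ -2.0725e+5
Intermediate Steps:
L(g) = 5 + g (L(g) = g + 5 = 5 + g)
P = 1/11 (P = 1/(5 + 6) = 1/11 ≈ 0.090909)
W(H, m) = 1/11
(W(14, -25) - 1*846)*245 = (1/11 - 1*846)*245 = (1/11 - 846)*245 = -9305/11*245 = -2279725/11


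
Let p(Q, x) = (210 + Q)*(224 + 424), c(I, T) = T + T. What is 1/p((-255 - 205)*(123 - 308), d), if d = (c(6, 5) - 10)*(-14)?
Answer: 1/55280880 ≈ 1.8089e-8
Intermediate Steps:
c(I, T) = 2*T
d = 0 (d = (2*5 - 10)*(-14) = (10 - 10)*(-14) = 0*(-14) = 0)
p(Q, x) = 136080 + 648*Q (p(Q, x) = (210 + Q)*648 = 136080 + 648*Q)
1/p((-255 - 205)*(123 - 308), d) = 1/(136080 + 648*((-255 - 205)*(123 - 308))) = 1/(136080 + 648*(-460*(-185))) = 1/(136080 + 648*85100) = 1/(136080 + 55144800) = 1/55280880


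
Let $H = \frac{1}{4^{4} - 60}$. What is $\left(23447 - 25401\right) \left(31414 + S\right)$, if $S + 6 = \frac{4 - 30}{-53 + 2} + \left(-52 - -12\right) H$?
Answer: $- \frac{153368201624}{2499} \approx -6.1372 \cdot 10^{7}$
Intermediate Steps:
$H = \frac{1}{196}$ ($H = \frac{1}{256 - 60} = \frac{1}{196} \approx 0.005102$)
$S = - \frac{14230}{2499}$ ($S = -6 + \left(\frac{4 - 30}{-53 + 2} + \left(-52 - -12\right) \frac{1}{196}\right) = -6 + \left(- \frac{26}{-51} + \left(-52 + 12\right) \frac{1}{196}\right) = -6 - - \frac{764}{2499} = -6 + \left(\frac{26}{51} - \frac{10}{49}\right) = -6 + \frac{764}{2499} = - \frac{14230}{2499} \approx -5.6943$)
$\left(23447 - 25401\right) \left(31414 + S\right) = \left(23447 - 25401\right) \left(31414 - \frac{14230}{2499}\right) = \left(-1954\right) \frac{78489356}{2499} = - \frac{153368201624}{2499}$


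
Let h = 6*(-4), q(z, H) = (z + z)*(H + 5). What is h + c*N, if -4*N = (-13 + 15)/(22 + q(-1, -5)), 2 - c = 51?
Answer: -1007/44 ≈ -22.886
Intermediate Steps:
c = -49 (c = 2 - 1*51 = 2 - 51 = -49)
q(z, H) = 2*z*(5 + H) (q(z, H) = (2*z)*(5 + H) = 2*z*(5 + H))
h = -24
N = -1/44 (N = -(-13 + 15)/(4*(22 + 2*(-1)*(5 - 5))) = -1/(2*(22 + 2*(-1)*0)) = -1/(2*(22 + 0)) = -1/(2*22) = -¼*1/11 = -1/44 ≈ -0.022727)
h + c*N = -24 - 49*(-1/44) = -24 + 49/44 = -1007/44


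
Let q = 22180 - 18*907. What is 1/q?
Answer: 1/5854 ≈ 0.00017082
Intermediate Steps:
q = 5854 (q = 22180 - 1*16326 = 22180 - 16326 = 5854)
1/q = 1/5854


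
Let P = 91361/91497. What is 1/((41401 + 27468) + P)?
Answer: 91497/6301398254 ≈ 1.4520e-5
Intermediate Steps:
P = 91361/91497 (P = 91361*(1/91497) = 91361/91497 ≈ 0.99851)
1/((41401 + 27468) + P) = 1/((41401 + 27468) + 91361/91497) = 1/(68869 + 91361/91497) = 1/(6301398254/91497) = 91497/6301398254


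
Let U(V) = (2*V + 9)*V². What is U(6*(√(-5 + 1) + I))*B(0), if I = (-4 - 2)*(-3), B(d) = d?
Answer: 0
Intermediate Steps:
I = 18 (I = -6*(-3) = 18)
U(V) = V²*(9 + 2*V) (U(V) = (9 + 2*V)*V² = V²*(9 + 2*V))
U(6*(√(-5 + 1) + I))*B(0) = ((6*(√(-5 + 1) + 18))²*(9 + 2*(6*(√(-5 + 1) + 18))))*0 = ((6*(√(-4) + 18))²*(9 + 2*(6*(√(-4) + 18))))*0 = ((6*(2*I + 18))²*(9 + 2*(6*(2*I + 18))))*0 = ((6*(18 + 2*I))²*(9 + 2*(6*(18 + 2*I))))*0 = ((108 + 12*I)²*(9 + 2*(108 + 12*I)))*0 = ((108 + 12*I)²*(9 + (216 + 24*I)))*0 = ((108 + 12*I)²*(225 + 24*I))*0 = 0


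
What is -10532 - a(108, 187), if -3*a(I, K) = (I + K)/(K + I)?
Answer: -31595/3 ≈ -10532.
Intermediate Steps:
a(I, K) = -⅓ (a(I, K) = -(I + K)/(3*(K + I)) = -(I + K)/(3*(I + K)) = -⅓*1 = -⅓)
-10532 - a(108, 187) = -10532 - 1*(-⅓) = -10532 + ⅓ = -31595/3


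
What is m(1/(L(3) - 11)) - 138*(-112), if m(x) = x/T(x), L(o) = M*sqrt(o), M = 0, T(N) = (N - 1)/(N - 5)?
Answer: 510034/33 ≈ 15456.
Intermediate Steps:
T(N) = (-1 + N)/(-5 + N)
L(o) = 0 (L(o) = 0*sqrt(o) = 0)
m(x) = x*(-5 + x)/(-1 + x) (m(x) = x/(((-1 + x)/(-5 + x))) = x*((-5 + x)/(-1 + x)) = x*(-5 + x)/(-1 + x))
m(1/(L(3) - 11)) - 138*(-112) = (-5 + 1/(0 - 11))/((0 - 11)*(-1 + 1/(0 - 11))) - 138*(-112) = (-5 + 1/(-11))/((-11)*(-1 + 1/(-11))) + 15456 = -(-5 - 1/11)/(11*(-1 - 1/11)) + 15456 = -1/11*(-56/11)/(-12/11) + 15456 = -1/11*(-11/12)*(-56/11) + 15456 = -14/33 + 15456 = 510034/33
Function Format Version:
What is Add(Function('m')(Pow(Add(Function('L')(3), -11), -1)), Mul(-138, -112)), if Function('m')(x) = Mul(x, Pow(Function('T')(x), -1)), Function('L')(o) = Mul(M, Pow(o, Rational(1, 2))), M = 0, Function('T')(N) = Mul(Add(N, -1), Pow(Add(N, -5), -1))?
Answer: Rational(510034, 33) ≈ 15456.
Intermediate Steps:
Function('T')(N) = Mul(Pow(Add(-5, N), -1), Add(-1, N)) (Function('T')(N) = Mul(Add(-1, N), Pow(Add(-5, N), -1)) = Mul(Pow(Add(-5, N), -1), Add(-1, N)))
Function('L')(o) = 0 (Function('L')(o) = Mul(0, Pow(o, Rational(1, 2))) = 0)
Function('m')(x) = Mul(x, Pow(Add(-1, x), -1), Add(-5, x)) (Function('m')(x) = Mul(x, Pow(Mul(Pow(Add(-5, x), -1), Add(-1, x)), -1)) = Mul(x, Mul(Pow(Add(-1, x), -1), Add(-5, x))) = Mul(x, Pow(Add(-1, x), -1), Add(-5, x)))
Add(Function('m')(Pow(Add(Function('L')(3), -11), -1)), Mul(-138, -112)) = Add(Mul(Pow(Add(0, -11), -1), Pow(Add(-1, Pow(Add(0, -11), -1)), -1), Add(-5, Pow(Add(0, -11), -1))), Mul(-138, -112)) = Add(Mul(Pow(-11, -1), Pow(Add(-1, Pow(-11, -1)), -1), Add(-5, Pow(-11, -1))), 15456) = Add(Mul(Rational(-1, 11), Pow(Add(-1, Rational(-1, 11)), -1), Add(-5, Rational(-1, 11))), 15456) = Add(Mul(Rational(-1, 11), Pow(Rational(-12, 11), -1), Rational(-56, 11)), 15456) = Add(Mul(Rational(-1, 11), Rational(-11, 12), Rational(-56, 11)), 15456) = Add(Rational(-14, 33), 15456) = Rational(510034, 33)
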